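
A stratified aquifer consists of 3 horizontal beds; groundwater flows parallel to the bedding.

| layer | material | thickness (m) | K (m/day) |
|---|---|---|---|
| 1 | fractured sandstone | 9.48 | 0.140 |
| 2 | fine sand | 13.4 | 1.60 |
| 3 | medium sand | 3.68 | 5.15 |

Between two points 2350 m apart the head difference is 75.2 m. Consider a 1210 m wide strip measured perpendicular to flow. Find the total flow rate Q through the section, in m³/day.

1620

Flow is parallel to layering, so each bed carries its own Darcy discharge and the transmissivities add.
Σ(K_i·b_i) = 0.140×9.48 + 1.60×13.4 + 5.15×3.68 = 41.72 m²/day.
Hydraulic gradient i = Δh / L = 75.2 / 2350 = 0.03200.
Q = Σ(K_i·b_i) · W · i = 41.72 × 1210 × 0.03200 = 1615 m³/day.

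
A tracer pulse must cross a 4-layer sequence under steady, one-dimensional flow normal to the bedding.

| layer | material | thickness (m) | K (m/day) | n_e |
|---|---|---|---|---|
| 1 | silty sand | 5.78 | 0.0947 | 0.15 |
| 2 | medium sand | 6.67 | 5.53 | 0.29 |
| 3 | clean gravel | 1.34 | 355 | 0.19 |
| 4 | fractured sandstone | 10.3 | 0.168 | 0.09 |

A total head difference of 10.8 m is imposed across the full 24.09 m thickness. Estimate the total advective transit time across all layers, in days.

45.6

With flow normal to the layers, continuity requires the same specific discharge q through every layer.
Σ(b_i/K_i) = 5.78/0.0947 + 6.67/5.53 + 1.34/355 + 10.3/0.168 = 123.6 d.
q = Δh / Σ(b_i/K_i) = 10.8 / 123.6 = 0.08741 m/day.
In each layer the seepage velocity is v_i = q/n_i, so the layer transit time is t_i = b_i·n_i / q:
  layer 1 (silty sand): t_1 = 5.78 × 0.15 / 0.08741 = 9.919 d
  layer 2 (medium sand): t_2 = 6.67 × 0.29 / 0.08741 = 22.13 d
  layer 3 (clean gravel): t_3 = 1.34 × 0.19 / 0.08741 = 2.913 d
  layer 4 (fractured sandstone): t_4 = 10.3 × 0.09 / 0.08741 = 10.61 d
Total t = Σ t_i = 45.57 days.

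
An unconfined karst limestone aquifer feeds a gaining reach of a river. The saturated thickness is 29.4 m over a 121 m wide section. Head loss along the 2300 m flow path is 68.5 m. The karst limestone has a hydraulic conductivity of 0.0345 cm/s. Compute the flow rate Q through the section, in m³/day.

3160

Convert K: 0.0345 cm/s × 864 = 29.81 m/day.
Cross-sectional area A = 121 × 29.4 = 3557 m².
Hydraulic gradient i = Δh / L = 68.5 / 2300 = 0.02978.
Darcy's law: Q = K · A · i = 29.81 × 3557 × 0.02978 = 3158 m³/day.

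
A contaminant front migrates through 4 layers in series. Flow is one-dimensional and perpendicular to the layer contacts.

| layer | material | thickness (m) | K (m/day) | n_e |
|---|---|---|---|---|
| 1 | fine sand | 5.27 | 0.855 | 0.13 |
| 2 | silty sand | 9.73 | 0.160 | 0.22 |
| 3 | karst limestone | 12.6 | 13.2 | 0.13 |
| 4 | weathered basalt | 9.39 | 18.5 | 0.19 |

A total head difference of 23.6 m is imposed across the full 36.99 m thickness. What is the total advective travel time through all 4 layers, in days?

With flow normal to the layers, continuity requires the same specific discharge q through every layer.
Σ(b_i/K_i) = 5.27/0.855 + 9.73/0.160 + 12.6/13.2 + 9.39/18.5 = 68.44 d.
q = Δh / Σ(b_i/K_i) = 23.6 / 68.44 = 0.3448 m/day.
In each layer the seepage velocity is v_i = q/n_i, so the layer transit time is t_i = b_i·n_i / q:
  layer 1 (fine sand): t_1 = 5.27 × 0.13 / 0.3448 = 1.987 d
  layer 2 (silty sand): t_2 = 9.73 × 0.22 / 0.3448 = 6.208 d
  layer 3 (karst limestone): t_3 = 12.6 × 0.13 / 0.3448 = 4.750 d
  layer 4 (weathered basalt): t_4 = 9.39 × 0.19 / 0.3448 = 5.174 d
Total t = Σ t_i = 18.12 days.

18.1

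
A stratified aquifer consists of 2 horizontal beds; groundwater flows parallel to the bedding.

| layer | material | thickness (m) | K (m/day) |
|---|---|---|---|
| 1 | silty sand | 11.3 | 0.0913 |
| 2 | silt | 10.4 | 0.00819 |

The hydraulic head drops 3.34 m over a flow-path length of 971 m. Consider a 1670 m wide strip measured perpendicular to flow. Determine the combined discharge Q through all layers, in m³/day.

6.42

Flow is parallel to layering, so each bed carries its own Darcy discharge and the transmissivities add.
Σ(K_i·b_i) = 0.0913×11.3 + 0.00819×10.4 = 1.117 m²/day.
Hydraulic gradient i = Δh / L = 3.34 / 971 = 0.003440.
Q = Σ(K_i·b_i) · W · i = 1.117 × 1670 × 0.003440 = 6.416 m³/day.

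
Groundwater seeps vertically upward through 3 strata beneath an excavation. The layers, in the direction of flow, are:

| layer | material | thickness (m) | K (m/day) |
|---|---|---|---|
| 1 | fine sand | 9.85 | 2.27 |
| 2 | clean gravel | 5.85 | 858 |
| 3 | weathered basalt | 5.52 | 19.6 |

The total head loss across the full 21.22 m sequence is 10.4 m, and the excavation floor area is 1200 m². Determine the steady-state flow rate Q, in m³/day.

2700

Flow is perpendicular to layering, so the layers act in series and the equivalent K is the thickness-weighted harmonic mean.
Total thickness L = 9.85 + 5.85 + 5.52 = 21.22 m.
Σ(b_i/K_i) = 9.85/2.27 + 5.85/858 + 5.52/19.6 = 4.628 d.
K_eq = L / Σ(b_i/K_i) = 21.22 / 4.628 = 4.585 m/day.
Q = K_eq · A · (Δh/L) = 4.585 × 1200 × (10.4/21.22) = 2697 m³/day.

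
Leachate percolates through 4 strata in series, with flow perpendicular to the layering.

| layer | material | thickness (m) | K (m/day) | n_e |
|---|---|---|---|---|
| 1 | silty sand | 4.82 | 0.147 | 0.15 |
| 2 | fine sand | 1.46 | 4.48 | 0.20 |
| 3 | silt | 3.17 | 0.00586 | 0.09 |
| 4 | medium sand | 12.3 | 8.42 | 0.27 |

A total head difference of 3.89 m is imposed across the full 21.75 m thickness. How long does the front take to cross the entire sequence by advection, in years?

With flow normal to the layers, continuity requires the same specific discharge q through every layer.
Σ(b_i/K_i) = 4.82/0.147 + 1.46/4.48 + 3.17/0.00586 + 12.3/8.42 = 575.5 d.
q = Δh / Σ(b_i/K_i) = 3.89 / 575.5 = 0.006759 m/day.
In each layer the seepage velocity is v_i = q/n_i, so the layer transit time is t_i = b_i·n_i / q:
  layer 1 (silty sand): t_1 = 4.82 × 0.15 / 0.006759 = 107.0 d
  layer 2 (fine sand): t_2 = 1.46 × 0.20 / 0.006759 = 43.20 d
  layer 3 (silt): t_3 = 3.17 × 0.09 / 0.006759 = 42.21 d
  layer 4 (medium sand): t_4 = 12.3 × 0.27 / 0.006759 = 491.3 d
Total t = Σ t_i = 683.7 days = 1.872 years.

1.87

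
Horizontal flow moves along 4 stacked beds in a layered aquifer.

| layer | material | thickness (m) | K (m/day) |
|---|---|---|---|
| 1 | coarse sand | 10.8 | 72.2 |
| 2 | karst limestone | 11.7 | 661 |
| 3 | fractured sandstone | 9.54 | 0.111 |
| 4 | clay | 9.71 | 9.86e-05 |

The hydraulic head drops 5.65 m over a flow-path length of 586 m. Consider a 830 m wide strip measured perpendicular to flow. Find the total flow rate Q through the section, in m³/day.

Flow is parallel to layering, so each bed carries its own Darcy discharge and the transmissivities add.
Σ(K_i·b_i) = 72.2×10.8 + 661×11.7 + 0.111×9.54 + 9.86e-05×9.71 = 8515 m²/day.
Hydraulic gradient i = Δh / L = 5.65 / 586 = 0.009642.
Q = Σ(K_i·b_i) · W · i = 8515 × 830 × 0.009642 = 68138 m³/day.

68100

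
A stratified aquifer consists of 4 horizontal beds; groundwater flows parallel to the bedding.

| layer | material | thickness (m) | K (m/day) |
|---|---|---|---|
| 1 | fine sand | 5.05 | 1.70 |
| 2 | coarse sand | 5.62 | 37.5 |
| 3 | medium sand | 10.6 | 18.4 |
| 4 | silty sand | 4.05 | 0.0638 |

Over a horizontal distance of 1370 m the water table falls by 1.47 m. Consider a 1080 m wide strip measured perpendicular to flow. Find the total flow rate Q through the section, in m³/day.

Flow is parallel to layering, so each bed carries its own Darcy discharge and the transmissivities add.
Σ(K_i·b_i) = 1.70×5.05 + 37.5×5.62 + 18.4×10.6 + 0.0638×4.05 = 414.6 m²/day.
Hydraulic gradient i = Δh / L = 1.47 / 1370 = 0.001073.
Q = Σ(K_i·b_i) · W · i = 414.6 × 1080 × 0.001073 = 480.5 m³/day.

480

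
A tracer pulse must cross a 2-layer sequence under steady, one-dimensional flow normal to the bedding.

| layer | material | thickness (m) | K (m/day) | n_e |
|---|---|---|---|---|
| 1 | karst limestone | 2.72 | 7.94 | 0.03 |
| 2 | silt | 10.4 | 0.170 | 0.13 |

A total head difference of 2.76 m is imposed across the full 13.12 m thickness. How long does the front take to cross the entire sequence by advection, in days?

32.0

With flow normal to the layers, continuity requires the same specific discharge q through every layer.
Σ(b_i/K_i) = 2.72/7.94 + 10.4/0.170 = 61.52 d.
q = Δh / Σ(b_i/K_i) = 2.76 / 61.52 = 0.04486 m/day.
In each layer the seepage velocity is v_i = q/n_i, so the layer transit time is t_i = b_i·n_i / q:
  layer 1 (karst limestone): t_1 = 2.72 × 0.03 / 0.04486 = 1.819 d
  layer 2 (silt): t_2 = 10.4 × 0.13 / 0.04486 = 30.14 d
Total t = Σ t_i = 31.95 days.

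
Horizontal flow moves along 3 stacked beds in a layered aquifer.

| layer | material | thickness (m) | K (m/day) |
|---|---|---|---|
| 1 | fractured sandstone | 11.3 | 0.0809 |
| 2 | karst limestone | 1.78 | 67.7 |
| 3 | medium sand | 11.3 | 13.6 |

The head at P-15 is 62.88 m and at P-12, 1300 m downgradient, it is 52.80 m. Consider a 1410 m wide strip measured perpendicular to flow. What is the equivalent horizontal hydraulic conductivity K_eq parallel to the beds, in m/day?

Flow is parallel to layering, so each bed carries its own Darcy discharge and the transmissivities add.
Σ(K_i·b_i) = 0.0809×11.3 + 67.7×1.78 + 13.6×11.3 = 275.1 m²/day.
Total thickness b = 24.38 m, so K_eq = Σ(K_i·b_i)/b = 11.28 m/day.

11.3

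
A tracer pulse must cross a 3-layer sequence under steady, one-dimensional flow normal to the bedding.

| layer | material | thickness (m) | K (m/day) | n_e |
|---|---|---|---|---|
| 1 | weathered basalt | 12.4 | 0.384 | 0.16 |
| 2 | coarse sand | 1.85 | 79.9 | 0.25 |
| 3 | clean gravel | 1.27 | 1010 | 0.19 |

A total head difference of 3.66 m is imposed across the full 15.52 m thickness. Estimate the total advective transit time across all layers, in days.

23.7

With flow normal to the layers, continuity requires the same specific discharge q through every layer.
Σ(b_i/K_i) = 12.4/0.384 + 1.85/79.9 + 1.27/1010 = 32.32 d.
q = Δh / Σ(b_i/K_i) = 3.66 / 32.32 = 0.1133 m/day.
In each layer the seepage velocity is v_i = q/n_i, so the layer transit time is t_i = b_i·n_i / q:
  layer 1 (weathered basalt): t_1 = 12.4 × 0.16 / 0.1133 = 17.52 d
  layer 2 (coarse sand): t_2 = 1.85 × 0.25 / 0.1133 = 4.084 d
  layer 3 (clean gravel): t_3 = 1.27 × 0.19 / 0.1133 = 2.131 d
Total t = Σ t_i = 23.73 days.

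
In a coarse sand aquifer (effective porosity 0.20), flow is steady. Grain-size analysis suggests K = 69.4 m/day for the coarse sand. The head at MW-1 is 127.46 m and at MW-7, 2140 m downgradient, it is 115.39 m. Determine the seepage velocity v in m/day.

1.96

Hydraulic gradient i = (127.46 − 115.39) / 2140 = 12.07 / 2140 = 0.005640.
Darcy flux q = K · i = 69.40 × 0.005640 = 0.3914 m/day.
Seepage velocity v = q / n_e = 0.3914 / 0.20 = 1.957 m/day.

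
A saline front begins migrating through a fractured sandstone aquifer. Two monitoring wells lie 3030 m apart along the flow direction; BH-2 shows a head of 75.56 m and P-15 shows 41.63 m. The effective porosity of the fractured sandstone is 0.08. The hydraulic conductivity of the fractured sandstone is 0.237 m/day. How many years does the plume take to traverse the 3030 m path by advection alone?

Hydraulic gradient i = (75.56 − 41.63) / 3030 = 33.93 / 3030 = 0.01120.
Darcy flux q = K · i = 0.2370 × 0.01120 = 0.002654 m/day.
Seepage velocity v = q / n_e = 0.002654 / 0.08 = 0.03317 m/day.
Travel time t = L / v = 3030 / 0.03317 = 91336 days = 250.1 years.

250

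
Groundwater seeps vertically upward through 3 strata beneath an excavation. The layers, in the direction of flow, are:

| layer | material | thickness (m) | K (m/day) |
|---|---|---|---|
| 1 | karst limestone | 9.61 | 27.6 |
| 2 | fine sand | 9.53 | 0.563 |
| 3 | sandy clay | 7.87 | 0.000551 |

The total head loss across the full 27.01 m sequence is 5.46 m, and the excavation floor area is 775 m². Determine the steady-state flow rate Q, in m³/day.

Flow is perpendicular to layering, so the layers act in series and the equivalent K is the thickness-weighted harmonic mean.
Total thickness L = 9.61 + 9.53 + 7.87 = 27.01 m.
Σ(b_i/K_i) = 9.61/27.6 + 9.53/0.563 + 7.87/0.000551 = 14300 d.
K_eq = L / Σ(b_i/K_i) = 27.01 / 14300 = 0.001889 m/day.
Q = K_eq · A · (Δh/L) = 0.001889 × 775 × (5.46/27.01) = 0.2959 m³/day.

0.296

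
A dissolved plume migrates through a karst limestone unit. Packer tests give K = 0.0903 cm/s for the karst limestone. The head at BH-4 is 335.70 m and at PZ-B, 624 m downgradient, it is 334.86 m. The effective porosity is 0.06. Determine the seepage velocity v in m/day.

Convert K: 0.0903 cm/s × 864 = 78.02 m/day.
Hydraulic gradient i = (335.70 − 334.86) / 624 = 0.84 / 624 = 0.001346.
Darcy flux q = K · i = 78.02 × 0.001346 = 0.1050 m/day.
Seepage velocity v = q / n_e = 0.1050 / 0.06 = 1.750 m/day.

1.75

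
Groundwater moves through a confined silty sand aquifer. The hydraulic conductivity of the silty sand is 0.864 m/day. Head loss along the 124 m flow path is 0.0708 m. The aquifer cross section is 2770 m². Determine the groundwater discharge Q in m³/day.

Hydraulic gradient i = Δh / L = 0.0708 / 124 = 0.0005710.
Darcy's law: Q = K · A · i = 0.8640 × 2770 × 0.0005710 = 1.366 m³/day.

1.37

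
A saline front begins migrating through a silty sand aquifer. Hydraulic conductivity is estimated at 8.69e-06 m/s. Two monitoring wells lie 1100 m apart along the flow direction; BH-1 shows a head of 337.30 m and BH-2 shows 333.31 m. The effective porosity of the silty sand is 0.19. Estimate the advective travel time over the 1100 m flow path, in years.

Convert K: 8.69e-06 m/s × 86400 = 0.7508 m/day.
Hydraulic gradient i = (337.30 − 333.31) / 1100 = 3.99 / 1100 = 0.003627.
Darcy flux q = K · i = 0.7508 × 0.003627 = 0.002723 m/day.
Seepage velocity v = q / n_e = 0.002723 / 0.19 = 0.01433 m/day.
Travel time t = L / v = 1100 / 0.01433 = 76742 days = 210.1 years.

210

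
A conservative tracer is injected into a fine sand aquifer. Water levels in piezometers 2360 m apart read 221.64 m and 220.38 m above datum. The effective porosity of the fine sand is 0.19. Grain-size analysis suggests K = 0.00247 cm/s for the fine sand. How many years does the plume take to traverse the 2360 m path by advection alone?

Convert K: 0.00247 cm/s × 864 = 2.134 m/day.
Hydraulic gradient i = (221.64 − 220.38) / 2360 = 1.26 / 2360 = 0.0005339.
Darcy flux q = K · i = 2.134 × 0.0005339 = 0.001139 m/day.
Seepage velocity v = q / n_e = 0.001139 / 0.19 = 0.005997 m/day.
Travel time t = L / v = 2360 / 0.005997 = 3.935e+05 days = 1077 years.

1080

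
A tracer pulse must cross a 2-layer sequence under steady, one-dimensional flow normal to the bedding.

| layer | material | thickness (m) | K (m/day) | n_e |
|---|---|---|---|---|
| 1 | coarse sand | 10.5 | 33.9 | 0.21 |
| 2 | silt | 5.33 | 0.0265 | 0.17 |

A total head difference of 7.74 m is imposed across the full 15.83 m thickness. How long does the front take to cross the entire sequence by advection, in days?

With flow normal to the layers, continuity requires the same specific discharge q through every layer.
Σ(b_i/K_i) = 10.5/33.9 + 5.33/0.0265 = 201.4 d.
q = Δh / Σ(b_i/K_i) = 7.74 / 201.4 = 0.03842 m/day.
In each layer the seepage velocity is v_i = q/n_i, so the layer transit time is t_i = b_i·n_i / q:
  layer 1 (coarse sand): t_1 = 10.5 × 0.21 / 0.03842 = 57.39 d
  layer 2 (silt): t_2 = 5.33 × 0.17 / 0.03842 = 23.58 d
Total t = Σ t_i = 80.97 days.

81.0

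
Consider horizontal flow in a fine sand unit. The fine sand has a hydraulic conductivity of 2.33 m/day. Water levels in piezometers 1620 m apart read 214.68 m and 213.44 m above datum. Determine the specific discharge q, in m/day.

Hydraulic gradient i = (214.68 − 213.44) / 1620 = 1.24 / 1620 = 0.0007654.
Specific discharge q = K · i = 2.330 × 0.0007654 = 0.001783 m/day.

0.00178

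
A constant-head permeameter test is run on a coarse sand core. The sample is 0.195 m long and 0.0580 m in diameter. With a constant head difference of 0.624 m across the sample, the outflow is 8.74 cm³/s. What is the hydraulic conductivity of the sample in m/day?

89.3

Cross-sectional area A = π·(d/2)² = π × (0.0580/2)² = 0.002642 m².
Convert discharge: 8.74 cm³/s = 8.740e-06 m³/s.
Darcy's law rearranged: K = Q·L / (A·Δh) = 8.740e-06 × 0.195 / (0.002642 × 0.624) = 0.001034 m/s = 89.32 m/day.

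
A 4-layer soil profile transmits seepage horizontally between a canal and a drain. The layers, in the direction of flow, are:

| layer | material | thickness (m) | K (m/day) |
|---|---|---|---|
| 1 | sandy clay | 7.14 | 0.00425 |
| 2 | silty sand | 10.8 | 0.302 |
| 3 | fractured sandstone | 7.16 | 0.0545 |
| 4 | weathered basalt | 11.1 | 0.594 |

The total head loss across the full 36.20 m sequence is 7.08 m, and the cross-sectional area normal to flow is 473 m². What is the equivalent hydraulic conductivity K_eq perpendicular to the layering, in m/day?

Flow is perpendicular to layering, so the layers act in series and the equivalent K is the thickness-weighted harmonic mean.
Total thickness L = 7.14 + 10.8 + 7.16 + 11.1 = 36.20 m.
Σ(b_i/K_i) = 7.14/0.00425 + 10.8/0.302 + 7.16/0.0545 + 11.1/0.594 = 1866 d.
K_eq = L / Σ(b_i/K_i) = 36.20 / 1866 = 0.01940 m/day.

0.0194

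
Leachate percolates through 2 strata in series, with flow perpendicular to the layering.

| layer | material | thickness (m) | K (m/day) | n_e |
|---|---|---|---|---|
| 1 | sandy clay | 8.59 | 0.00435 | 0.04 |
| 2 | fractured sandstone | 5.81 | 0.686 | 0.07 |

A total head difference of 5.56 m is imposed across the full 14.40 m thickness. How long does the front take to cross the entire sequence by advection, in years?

0.733

With flow normal to the layers, continuity requires the same specific discharge q through every layer.
Σ(b_i/K_i) = 8.59/0.00435 + 5.81/0.686 = 1983 d.
q = Δh / Σ(b_i/K_i) = 5.56 / 1983 = 0.002804 m/day.
In each layer the seepage velocity is v_i = q/n_i, so the layer transit time is t_i = b_i·n_i / q:
  layer 1 (sandy clay): t_1 = 8.59 × 0.04 / 0.002804 = 122.6 d
  layer 2 (fractured sandstone): t_2 = 5.81 × 0.07 / 0.002804 = 145.1 d
Total t = Σ t_i = 267.6 days = 0.7327 years.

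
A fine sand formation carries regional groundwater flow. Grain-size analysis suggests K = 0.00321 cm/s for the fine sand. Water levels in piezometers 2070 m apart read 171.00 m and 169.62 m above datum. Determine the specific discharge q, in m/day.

0.00185

Convert K: 0.00321 cm/s × 864 = 2.773 m/day.
Hydraulic gradient i = (171.00 − 169.62) / 2070 = 1.38 / 2070 = 0.0006667.
Specific discharge q = K · i = 2.773 × 0.0006667 = 0.001849 m/day.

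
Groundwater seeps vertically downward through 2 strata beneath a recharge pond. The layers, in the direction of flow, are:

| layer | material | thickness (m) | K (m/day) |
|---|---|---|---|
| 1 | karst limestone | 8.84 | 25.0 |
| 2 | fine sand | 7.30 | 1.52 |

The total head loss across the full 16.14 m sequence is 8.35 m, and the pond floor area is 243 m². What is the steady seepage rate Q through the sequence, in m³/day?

394

Flow is perpendicular to layering, so the layers act in series and the equivalent K is the thickness-weighted harmonic mean.
Total thickness L = 8.84 + 7.30 = 16.14 m.
Σ(b_i/K_i) = 8.84/25.0 + 7.30/1.52 = 5.156 d.
K_eq = L / Σ(b_i/K_i) = 16.14 / 5.156 = 3.130 m/day.
Q = K_eq · A · (Δh/L) = 3.130 × 243 × (8.35/16.14) = 393.5 m³/day.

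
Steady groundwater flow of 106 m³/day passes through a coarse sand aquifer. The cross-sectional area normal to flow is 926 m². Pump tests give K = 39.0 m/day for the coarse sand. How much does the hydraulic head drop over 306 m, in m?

From Q = K·A·i, i = Q / (K·A) = 106 / (39.00 × 926.0) = 0.002935.
Head loss Δh = i · L = 0.002935 × 306 = 0.8982 m.

0.898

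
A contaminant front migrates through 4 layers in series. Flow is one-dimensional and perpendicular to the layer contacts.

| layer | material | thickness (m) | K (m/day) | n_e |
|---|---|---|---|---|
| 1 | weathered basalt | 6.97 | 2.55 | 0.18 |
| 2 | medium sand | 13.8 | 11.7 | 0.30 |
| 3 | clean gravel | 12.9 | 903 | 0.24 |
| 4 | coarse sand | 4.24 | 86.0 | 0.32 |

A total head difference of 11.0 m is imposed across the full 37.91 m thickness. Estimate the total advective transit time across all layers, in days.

With flow normal to the layers, continuity requires the same specific discharge q through every layer.
Σ(b_i/K_i) = 6.97/2.55 + 13.8/11.7 + 12.9/903 + 4.24/86.0 = 3.976 d.
q = Δh / Σ(b_i/K_i) = 11.0 / 3.976 = 2.766 m/day.
In each layer the seepage velocity is v_i = q/n_i, so the layer transit time is t_i = b_i·n_i / q:
  layer 1 (weathered basalt): t_1 = 6.97 × 0.18 / 2.766 = 0.4535 d
  layer 2 (medium sand): t_2 = 13.8 × 0.30 / 2.766 = 1.497 d
  layer 3 (clean gravel): t_3 = 12.9 × 0.24 / 2.766 = 1.119 d
  layer 4 (coarse sand): t_4 = 4.24 × 0.32 / 2.766 = 0.4905 d
Total t = Σ t_i = 3.560 days.

3.56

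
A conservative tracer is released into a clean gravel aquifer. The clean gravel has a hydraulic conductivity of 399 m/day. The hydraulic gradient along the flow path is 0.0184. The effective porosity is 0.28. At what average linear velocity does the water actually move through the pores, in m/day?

Hydraulic gradient i = 0.0184.
Darcy flux q = K · i = 399.0 × 0.01840 = 7.342 m/day.
Seepage velocity v = q / n_e = 7.342 / 0.28 = 26.22 m/day.

26.2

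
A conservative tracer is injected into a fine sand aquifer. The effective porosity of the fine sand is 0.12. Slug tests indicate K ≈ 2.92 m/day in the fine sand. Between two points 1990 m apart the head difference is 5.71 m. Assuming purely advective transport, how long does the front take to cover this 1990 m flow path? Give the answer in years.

78.0

Hydraulic gradient i = Δh / L = 5.71 / 1990 = 0.002869.
Darcy flux q = K · i = 2.920 × 0.002869 = 0.008378 m/day.
Seepage velocity v = q / n_e = 0.008378 / 0.12 = 0.06982 m/day.
Travel time t = L / v = 1990 / 0.06982 = 28502 days = 78.03 years.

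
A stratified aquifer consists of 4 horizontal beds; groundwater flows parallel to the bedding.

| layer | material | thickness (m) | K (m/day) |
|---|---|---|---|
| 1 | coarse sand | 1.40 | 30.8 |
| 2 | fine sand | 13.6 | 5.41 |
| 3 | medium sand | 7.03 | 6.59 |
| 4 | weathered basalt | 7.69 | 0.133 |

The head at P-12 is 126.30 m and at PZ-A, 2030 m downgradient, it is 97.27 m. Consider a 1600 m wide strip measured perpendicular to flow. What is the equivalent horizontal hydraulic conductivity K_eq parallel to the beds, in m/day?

5.52

Flow is parallel to layering, so each bed carries its own Darcy discharge and the transmissivities add.
Σ(K_i·b_i) = 30.8×1.40 + 5.41×13.6 + 6.59×7.03 + 0.133×7.69 = 164.0 m²/day.
Total thickness b = 29.72 m, so K_eq = Σ(K_i·b_i)/b = 5.520 m/day.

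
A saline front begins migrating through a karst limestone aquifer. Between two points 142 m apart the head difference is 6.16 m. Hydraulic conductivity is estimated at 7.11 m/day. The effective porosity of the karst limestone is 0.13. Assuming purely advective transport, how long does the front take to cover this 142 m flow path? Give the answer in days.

59.9

Hydraulic gradient i = Δh / L = 6.16 / 142 = 0.04338.
Darcy flux q = K · i = 7.110 × 0.04338 = 0.3084 m/day.
Seepage velocity v = q / n_e = 0.3084 / 0.13 = 2.373 m/day.
Travel time t = L / v = 142 / 2.373 = 59.85 days.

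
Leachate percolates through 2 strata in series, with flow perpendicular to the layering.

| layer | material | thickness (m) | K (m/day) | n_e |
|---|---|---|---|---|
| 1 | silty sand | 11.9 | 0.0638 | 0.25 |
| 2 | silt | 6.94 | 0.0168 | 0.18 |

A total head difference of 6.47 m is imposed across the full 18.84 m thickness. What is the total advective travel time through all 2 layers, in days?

With flow normal to the layers, continuity requires the same specific discharge q through every layer.
Σ(b_i/K_i) = 11.9/0.0638 + 6.94/0.0168 = 599.6 d.
q = Δh / Σ(b_i/K_i) = 6.47 / 599.6 = 0.01079 m/day.
In each layer the seepage velocity is v_i = q/n_i, so the layer transit time is t_i = b_i·n_i / q:
  layer 1 (silty sand): t_1 = 11.9 × 0.25 / 0.01079 = 275.7 d
  layer 2 (silt): t_2 = 6.94 × 0.18 / 0.01079 = 115.8 d
Total t = Σ t_i = 391.5 days.

391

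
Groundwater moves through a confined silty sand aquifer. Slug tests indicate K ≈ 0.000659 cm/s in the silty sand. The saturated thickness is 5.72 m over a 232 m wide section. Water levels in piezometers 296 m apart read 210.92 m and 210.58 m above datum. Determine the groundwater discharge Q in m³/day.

0.868

Convert K: 0.000659 cm/s × 864 = 0.5694 m/day.
Cross-sectional area A = 232 × 5.72 = 1327 m².
Hydraulic gradient i = (210.92 − 210.58) / 296 = 0.34 / 296 = 0.001149.
Darcy's law: Q = K · A · i = 0.5694 × 1327 × 0.001149 = 0.8679 m³/day.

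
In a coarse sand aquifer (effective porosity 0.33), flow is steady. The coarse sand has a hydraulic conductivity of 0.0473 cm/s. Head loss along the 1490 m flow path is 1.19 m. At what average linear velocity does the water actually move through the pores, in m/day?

0.0989

Convert K: 0.0473 cm/s × 864 = 40.87 m/day.
Hydraulic gradient i = Δh / L = 1.19 / 1490 = 0.0007987.
Darcy flux q = K · i = 40.87 × 0.0007987 = 0.03264 m/day.
Seepage velocity v = q / n_e = 0.03264 / 0.33 = 0.09891 m/day.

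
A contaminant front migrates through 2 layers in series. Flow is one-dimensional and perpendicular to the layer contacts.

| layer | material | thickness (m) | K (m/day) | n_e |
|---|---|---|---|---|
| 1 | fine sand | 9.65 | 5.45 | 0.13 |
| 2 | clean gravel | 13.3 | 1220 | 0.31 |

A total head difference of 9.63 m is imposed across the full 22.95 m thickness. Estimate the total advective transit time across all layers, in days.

0.995

With flow normal to the layers, continuity requires the same specific discharge q through every layer.
Σ(b_i/K_i) = 9.65/5.45 + 13.3/1220 = 1.782 d.
q = Δh / Σ(b_i/K_i) = 9.63 / 1.782 = 5.405 m/day.
In each layer the seepage velocity is v_i = q/n_i, so the layer transit time is t_i = b_i·n_i / q:
  layer 1 (fine sand): t_1 = 9.65 × 0.13 / 5.405 = 0.2321 d
  layer 2 (clean gravel): t_2 = 13.3 × 0.31 / 5.405 = 0.7628 d
Total t = Σ t_i = 0.9948 days.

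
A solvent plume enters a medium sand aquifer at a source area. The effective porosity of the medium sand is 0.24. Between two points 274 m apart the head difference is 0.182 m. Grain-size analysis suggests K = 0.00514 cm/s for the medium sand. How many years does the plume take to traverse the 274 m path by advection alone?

Convert K: 0.00514 cm/s × 864 = 4.441 m/day.
Hydraulic gradient i = Δh / L = 0.182 / 274 = 0.0006642.
Darcy flux q = K · i = 4.441 × 0.0006642 = 0.002950 m/day.
Seepage velocity v = q / n_e = 0.002950 / 0.24 = 0.01229 m/day.
Travel time t = L / v = 274 / 0.01229 = 22293 days = 61.03 years.

61.0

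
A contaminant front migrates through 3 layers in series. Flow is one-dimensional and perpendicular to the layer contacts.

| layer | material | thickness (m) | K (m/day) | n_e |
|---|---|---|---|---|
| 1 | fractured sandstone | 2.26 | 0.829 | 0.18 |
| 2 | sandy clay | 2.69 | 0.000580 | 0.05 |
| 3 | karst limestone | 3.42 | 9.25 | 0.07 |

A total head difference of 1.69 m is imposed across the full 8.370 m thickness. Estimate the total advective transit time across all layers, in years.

With flow normal to the layers, continuity requires the same specific discharge q through every layer.
Σ(b_i/K_i) = 2.26/0.829 + 2.69/0.000580 + 3.42/9.25 = 4641 d.
q = Δh / Σ(b_i/K_i) = 1.69 / 4641 = 0.0003641 m/day.
In each layer the seepage velocity is v_i = q/n_i, so the layer transit time is t_i = b_i·n_i / q:
  layer 1 (fractured sandstone): t_1 = 2.26 × 0.18 / 0.0003641 = 1117 d
  layer 2 (sandy clay): t_2 = 2.69 × 0.05 / 0.0003641 = 369.4 d
  layer 3 (karst limestone): t_3 = 3.42 × 0.07 / 0.0003641 = 657.4 d
Total t = Σ t_i = 2144 days = 5.870 years.

5.87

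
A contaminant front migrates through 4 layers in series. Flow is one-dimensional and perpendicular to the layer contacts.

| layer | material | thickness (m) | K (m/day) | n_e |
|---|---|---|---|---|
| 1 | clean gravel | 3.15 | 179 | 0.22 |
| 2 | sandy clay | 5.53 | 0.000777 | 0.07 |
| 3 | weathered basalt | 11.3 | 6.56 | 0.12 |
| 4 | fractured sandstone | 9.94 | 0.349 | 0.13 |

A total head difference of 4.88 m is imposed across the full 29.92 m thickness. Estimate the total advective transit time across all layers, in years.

15.0

With flow normal to the layers, continuity requires the same specific discharge q through every layer.
Σ(b_i/K_i) = 3.15/179 + 5.53/0.000777 + 11.3/6.56 + 9.94/0.349 = 7147 d.
q = Δh / Σ(b_i/K_i) = 4.88 / 7147 = 0.0006828 m/day.
In each layer the seepage velocity is v_i = q/n_i, so the layer transit time is t_i = b_i·n_i / q:
  layer 1 (clean gravel): t_1 = 3.15 × 0.22 / 0.0006828 = 1015 d
  layer 2 (sandy clay): t_2 = 5.53 × 0.07 / 0.0006828 = 567.0 d
  layer 3 (weathered basalt): t_3 = 11.3 × 0.12 / 0.0006828 = 1986 d
  layer 4 (fractured sandstone): t_4 = 9.94 × 0.13 / 0.0006828 = 1893 d
Total t = Σ t_i = 5461 days = 14.95 years.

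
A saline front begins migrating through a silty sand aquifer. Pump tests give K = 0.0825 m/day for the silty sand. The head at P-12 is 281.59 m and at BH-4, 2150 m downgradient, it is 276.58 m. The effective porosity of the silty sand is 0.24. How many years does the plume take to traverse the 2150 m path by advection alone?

7350

Hydraulic gradient i = (281.59 − 276.58) / 2150 = 5.01 / 2150 = 0.002330.
Darcy flux q = K · i = 0.08250 × 0.002330 = 0.0001922 m/day.
Seepage velocity v = q / n_e = 0.0001922 / 0.24 = 0.0008010 m/day.
Travel time t = L / v = 2150 / 0.0008010 = 2.684e+06 days = 7349 years.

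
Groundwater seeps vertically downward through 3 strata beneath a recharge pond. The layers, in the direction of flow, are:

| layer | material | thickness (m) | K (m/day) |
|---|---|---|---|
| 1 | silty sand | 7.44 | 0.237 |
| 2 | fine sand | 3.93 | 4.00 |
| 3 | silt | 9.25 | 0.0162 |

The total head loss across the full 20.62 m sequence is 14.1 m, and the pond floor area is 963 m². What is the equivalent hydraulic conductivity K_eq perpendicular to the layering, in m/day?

0.0342

Flow is perpendicular to layering, so the layers act in series and the equivalent K is the thickness-weighted harmonic mean.
Total thickness L = 7.44 + 3.93 + 9.25 = 20.62 m.
Σ(b_i/K_i) = 7.44/0.237 + 3.93/4.00 + 9.25/0.0162 = 603.4 d.
K_eq = L / Σ(b_i/K_i) = 20.62 / 603.4 = 0.03418 m/day.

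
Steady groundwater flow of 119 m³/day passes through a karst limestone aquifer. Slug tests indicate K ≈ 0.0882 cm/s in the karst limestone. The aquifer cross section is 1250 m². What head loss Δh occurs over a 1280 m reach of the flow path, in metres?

1.60

Convert K: 0.0882 cm/s × 864 = 76.20 m/day.
From Q = K·A·i, i = Q / (K·A) = 119 / (76.20 × 1250) = 0.001249.
Head loss Δh = i · L = 0.001249 × 1280 = 1.599 m.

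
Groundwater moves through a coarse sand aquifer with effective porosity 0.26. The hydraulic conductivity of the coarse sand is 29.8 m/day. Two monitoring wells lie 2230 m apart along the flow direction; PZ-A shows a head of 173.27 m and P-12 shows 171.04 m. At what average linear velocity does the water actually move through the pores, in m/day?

0.115

Hydraulic gradient i = (173.27 − 171.04) / 2230 = 2.23 / 2230 = 0.001000.
Darcy flux q = K · i = 29.80 × 0.001000 = 0.02980 m/day.
Seepage velocity v = q / n_e = 0.02980 / 0.26 = 0.1146 m/day.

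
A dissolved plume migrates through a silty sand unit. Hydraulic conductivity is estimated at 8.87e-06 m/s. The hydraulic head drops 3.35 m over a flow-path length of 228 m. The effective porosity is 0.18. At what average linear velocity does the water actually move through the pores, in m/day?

Convert K: 8.87e-06 m/s × 86400 = 0.7664 m/day.
Hydraulic gradient i = Δh / L = 3.35 / 228 = 0.01469.
Darcy flux q = K · i = 0.7664 × 0.01469 = 0.01126 m/day.
Seepage velocity v = q / n_e = 0.01126 / 0.18 = 0.06256 m/day.

0.0626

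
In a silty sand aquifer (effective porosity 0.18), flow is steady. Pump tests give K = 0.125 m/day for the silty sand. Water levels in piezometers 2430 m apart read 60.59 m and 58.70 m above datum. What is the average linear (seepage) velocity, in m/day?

0.000540

Hydraulic gradient i = (60.59 − 58.70) / 2430 = 1.89 / 2430 = 0.0007778.
Darcy flux q = K · i = 0.1250 × 0.0007778 = 9.722e-05 m/day.
Seepage velocity v = q / n_e = 9.722e-05 / 0.18 = 0.0005401 m/day.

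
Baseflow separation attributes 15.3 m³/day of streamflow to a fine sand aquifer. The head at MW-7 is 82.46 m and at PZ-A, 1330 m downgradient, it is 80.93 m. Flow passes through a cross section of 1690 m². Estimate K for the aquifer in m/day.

Hydraulic gradient i = (82.46 − 80.93) / 1330 = 1.53 / 1330 = 0.001150.
From Q = K·A·i, K = Q / (A·i) = 15.3 / (1690 × 0.001150) = 7.870 m/day.

7.87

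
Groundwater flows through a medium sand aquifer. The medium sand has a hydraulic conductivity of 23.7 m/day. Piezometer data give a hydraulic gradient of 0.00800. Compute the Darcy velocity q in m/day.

0.190

Hydraulic gradient i = 0.00800.
Specific discharge q = K · i = 23.70 × 0.008000 = 0.1896 m/day.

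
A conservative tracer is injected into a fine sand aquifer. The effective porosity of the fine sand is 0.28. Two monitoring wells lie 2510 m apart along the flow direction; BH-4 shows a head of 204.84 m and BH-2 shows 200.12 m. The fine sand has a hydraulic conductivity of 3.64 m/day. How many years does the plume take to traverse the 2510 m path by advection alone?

281

Hydraulic gradient i = (204.84 − 200.12) / 2510 = 4.72 / 2510 = 0.001880.
Darcy flux q = K · i = 3.640 × 0.001880 = 0.006845 m/day.
Seepage velocity v = q / n_e = 0.006845 / 0.28 = 0.02445 m/day.
Travel time t = L / v = 2510 / 0.02445 = 1.027e+05 days = 281.1 years.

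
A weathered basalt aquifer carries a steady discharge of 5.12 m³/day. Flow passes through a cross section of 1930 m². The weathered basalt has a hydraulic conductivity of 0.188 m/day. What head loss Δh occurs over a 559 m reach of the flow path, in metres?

From Q = K·A·i, i = Q / (K·A) = 5.12 / (0.1880 × 1930) = 0.01411.
Head loss Δh = i · L = 0.01411 × 559 = 7.888 m.

7.89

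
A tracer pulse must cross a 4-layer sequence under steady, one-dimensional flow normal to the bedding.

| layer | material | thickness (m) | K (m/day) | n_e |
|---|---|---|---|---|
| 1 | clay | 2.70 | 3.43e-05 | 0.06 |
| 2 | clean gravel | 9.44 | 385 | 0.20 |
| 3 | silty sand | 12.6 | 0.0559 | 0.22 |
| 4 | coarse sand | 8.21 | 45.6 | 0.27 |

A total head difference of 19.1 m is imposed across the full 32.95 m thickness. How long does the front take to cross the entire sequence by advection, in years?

79.6

With flow normal to the layers, continuity requires the same specific discharge q through every layer.
Σ(b_i/K_i) = 2.70/3.43e-05 + 9.44/385 + 12.6/0.0559 + 8.21/45.6 = 78943 d.
q = Δh / Σ(b_i/K_i) = 19.1 / 78943 = 0.0002419 m/day.
In each layer the seepage velocity is v_i = q/n_i, so the layer transit time is t_i = b_i·n_i / q:
  layer 1 (clay): t_1 = 2.70 × 0.06 / 0.0002419 = 669.6 d
  layer 2 (clean gravel): t_2 = 9.44 × 0.20 / 0.0002419 = 7803 d
  layer 3 (silty sand): t_3 = 12.6 × 0.22 / 0.0002419 = 11457 d
  layer 4 (coarse sand): t_4 = 8.21 × 0.27 / 0.0002419 = 9162 d
Total t = Σ t_i = 29092 days = 79.65 years.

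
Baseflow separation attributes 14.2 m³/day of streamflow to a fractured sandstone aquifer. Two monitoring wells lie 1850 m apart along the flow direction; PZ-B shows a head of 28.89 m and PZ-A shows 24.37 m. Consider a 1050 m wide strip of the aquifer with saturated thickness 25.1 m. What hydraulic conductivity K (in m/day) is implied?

0.221

Cross-sectional area A = 1050 × 25.1 = 26355 m².
Hydraulic gradient i = (28.89 − 24.37) / 1850 = 4.52 / 1850 = 0.002443.
From Q = K·A·i, K = Q / (A·i) = 14.2 / (26355 × 0.002443) = 0.2205 m/day.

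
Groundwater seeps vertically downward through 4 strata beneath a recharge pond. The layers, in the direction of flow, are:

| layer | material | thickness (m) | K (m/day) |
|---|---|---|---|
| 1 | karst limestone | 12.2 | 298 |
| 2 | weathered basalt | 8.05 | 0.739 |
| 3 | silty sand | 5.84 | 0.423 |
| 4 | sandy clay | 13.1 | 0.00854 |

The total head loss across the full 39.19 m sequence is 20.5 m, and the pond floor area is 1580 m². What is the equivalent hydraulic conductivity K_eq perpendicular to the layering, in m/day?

0.0251

Flow is perpendicular to layering, so the layers act in series and the equivalent K is the thickness-weighted harmonic mean.
Total thickness L = 12.2 + 8.05 + 5.84 + 13.1 = 39.19 m.
Σ(b_i/K_i) = 12.2/298 + 8.05/0.739 + 5.84/0.423 + 13.1/0.00854 = 1559 d.
K_eq = L / Σ(b_i/K_i) = 39.19 / 1559 = 0.02514 m/day.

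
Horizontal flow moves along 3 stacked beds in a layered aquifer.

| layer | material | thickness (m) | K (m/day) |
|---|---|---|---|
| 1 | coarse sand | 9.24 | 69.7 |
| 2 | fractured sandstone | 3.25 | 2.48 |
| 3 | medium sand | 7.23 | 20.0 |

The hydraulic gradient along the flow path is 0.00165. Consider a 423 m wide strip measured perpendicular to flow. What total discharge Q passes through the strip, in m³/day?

Flow is parallel to layering, so each bed carries its own Darcy discharge and the transmissivities add.
Σ(K_i·b_i) = 69.7×9.24 + 2.48×3.25 + 20.0×7.23 = 796.7 m²/day.
Hydraulic gradient i = 0.00165.
Q = Σ(K_i·b_i) · W · i = 796.7 × 423 × 0.001650 = 556.0 m³/day.

556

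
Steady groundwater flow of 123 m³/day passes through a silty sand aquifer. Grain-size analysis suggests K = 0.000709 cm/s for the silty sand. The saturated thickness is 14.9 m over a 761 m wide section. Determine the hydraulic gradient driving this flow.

Convert K: 0.000709 cm/s × 864 = 0.6126 m/day.
Cross-sectional area A = 761 × 14.9 = 11339 m².
From Q = K·A·i, i = Q / (K·A) = 123 / (0.6126 × 11339) = 0.01771.

0.0177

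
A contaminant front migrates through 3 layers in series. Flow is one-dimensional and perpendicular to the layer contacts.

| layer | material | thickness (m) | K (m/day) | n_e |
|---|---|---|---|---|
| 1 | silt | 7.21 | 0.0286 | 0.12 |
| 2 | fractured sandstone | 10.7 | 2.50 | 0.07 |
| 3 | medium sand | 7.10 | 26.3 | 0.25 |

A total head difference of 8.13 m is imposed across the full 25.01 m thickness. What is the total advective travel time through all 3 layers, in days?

107

With flow normal to the layers, continuity requires the same specific discharge q through every layer.
Σ(b_i/K_i) = 7.21/0.0286 + 10.7/2.50 + 7.10/26.3 = 256.6 d.
q = Δh / Σ(b_i/K_i) = 8.13 / 256.6 = 0.03168 m/day.
In each layer the seepage velocity is v_i = q/n_i, so the layer transit time is t_i = b_i·n_i / q:
  layer 1 (silt): t_1 = 7.21 × 0.12 / 0.03168 = 27.31 d
  layer 2 (fractured sandstone): t_2 = 10.7 × 0.07 / 0.03168 = 23.64 d
  layer 3 (medium sand): t_3 = 7.10 × 0.25 / 0.03168 = 56.03 d
Total t = Σ t_i = 107.0 days.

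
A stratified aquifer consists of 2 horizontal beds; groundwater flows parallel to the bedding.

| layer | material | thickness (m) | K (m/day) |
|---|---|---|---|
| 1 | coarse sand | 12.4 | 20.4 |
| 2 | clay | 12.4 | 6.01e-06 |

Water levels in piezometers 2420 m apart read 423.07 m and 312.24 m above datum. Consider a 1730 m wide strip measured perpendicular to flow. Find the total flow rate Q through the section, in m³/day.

20000

Flow is parallel to layering, so each bed carries its own Darcy discharge and the transmissivities add.
Σ(K_i·b_i) = 20.4×12.4 + 6.01e-06×12.4 = 253.0 m²/day.
Hydraulic gradient i = (423.07 − 312.24) / 2420 = 110.83 / 2420 = 0.04580.
Q = Σ(K_i·b_i) · W · i = 253.0 × 1730 × 0.04580 = 20042 m³/day.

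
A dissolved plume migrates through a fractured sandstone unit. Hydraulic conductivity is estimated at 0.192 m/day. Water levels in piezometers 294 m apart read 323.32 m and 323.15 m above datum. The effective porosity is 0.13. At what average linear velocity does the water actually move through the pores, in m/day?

Hydraulic gradient i = (323.32 − 323.15) / 294 = 0.17 / 294 = 0.0005782.
Darcy flux q = K · i = 0.1920 × 0.0005782 = 0.0001110 m/day.
Seepage velocity v = q / n_e = 0.0001110 / 0.13 = 0.0008540 m/day.

0.000854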